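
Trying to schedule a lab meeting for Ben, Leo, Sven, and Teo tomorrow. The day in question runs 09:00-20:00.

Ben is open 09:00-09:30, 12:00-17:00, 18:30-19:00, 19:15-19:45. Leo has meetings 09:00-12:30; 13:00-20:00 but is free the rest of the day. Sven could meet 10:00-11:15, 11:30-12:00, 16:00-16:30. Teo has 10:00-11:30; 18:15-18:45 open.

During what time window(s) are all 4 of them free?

Ben free: 09:00-09:30, 12:00-17:00, 18:30-19:00, 19:15-19:45.
Leo free: 12:30-13:00 (invert busy blocks within the working day).
Sven free: 10:00-11:15, 11:30-12:00, 16:00-16:30.
Teo free: 10:00-11:30, 18:15-18:45.
Ben ∩ Leo: 12:30-13:00.
Ben ∩ Leo ∩ Sven: ∅.
Ben ∩ Leo ∩ Sven ∩ Teo: ∅.
There is no time when everyone is free.

none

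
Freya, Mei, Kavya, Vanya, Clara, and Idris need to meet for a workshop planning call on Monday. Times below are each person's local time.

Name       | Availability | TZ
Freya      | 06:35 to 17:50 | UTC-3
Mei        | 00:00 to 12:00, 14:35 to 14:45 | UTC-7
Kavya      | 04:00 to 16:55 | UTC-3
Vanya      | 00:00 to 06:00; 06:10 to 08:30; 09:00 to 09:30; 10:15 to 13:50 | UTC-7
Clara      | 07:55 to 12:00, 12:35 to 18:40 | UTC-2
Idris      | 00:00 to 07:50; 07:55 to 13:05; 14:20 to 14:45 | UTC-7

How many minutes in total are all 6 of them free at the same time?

420

Freya in UTC: 09:35-20:50 (add 3h to convert from UTC-3).
Mei in UTC: 07:00-19:00, 21:35-21:45 (add 7h to convert from UTC-7).
Kavya in UTC: 07:00-19:55 (add 3h to convert from UTC-3).
Vanya in UTC: 07:00-13:00, 13:10-15:30, 16:00-16:30, 17:15-20:50 (add 7h to convert from UTC-7).
Clara in UTC: 09:55-14:00, 14:35-20:40 (add 2h to convert from UTC-2).
Idris in UTC: 07:00-14:50, 14:55-20:05, 21:20-21:45 (add 7h to convert from UTC-7).
Freya ∩ Mei: 09:35-19:00.
Freya ∩ Mei ∩ Kavya: 09:35-19:00.
Freya ∩ Mei ∩ Kavya ∩ Vanya: 09:35-13:00, 13:10-15:30, 16:00-16:30, 17:15-19:00.
Freya ∩ Mei ∩ Kavya ∩ Vanya ∩ Clara: 09:55-13:00, 13:10-14:00, 14:35-15:30, 16:00-16:30, 17:15-19:00.
Freya ∩ Mei ∩ Kavya ∩ Vanya ∩ Clara ∩ Idris: 09:55-13:00, 13:10-14:00, 14:35-14:50, 14:55-15:30, 16:00-16:30, 17:15-19:00.
Those are the intersection windows.
Summing the common windows: 185 + 50 + 15 + 35 + 30 + 105 = 420 minutes.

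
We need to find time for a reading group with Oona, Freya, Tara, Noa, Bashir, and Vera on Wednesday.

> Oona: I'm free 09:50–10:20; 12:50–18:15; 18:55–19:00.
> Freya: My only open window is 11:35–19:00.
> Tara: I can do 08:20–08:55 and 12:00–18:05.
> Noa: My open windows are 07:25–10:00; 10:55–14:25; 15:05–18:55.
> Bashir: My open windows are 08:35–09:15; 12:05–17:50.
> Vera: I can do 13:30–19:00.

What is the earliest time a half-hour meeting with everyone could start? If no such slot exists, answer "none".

13:30

Oona ∩ Freya: 12:50-18:15, 18:55-19:00.
Oona ∩ Freya ∩ Tara: 12:50-18:05.
Oona ∩ Freya ∩ Tara ∩ Noa: 12:50-14:25, 15:05-18:05.
Oona ∩ Freya ∩ Tara ∩ Noa ∩ Bashir: 12:50-14:25, 15:05-17:50.
Oona ∩ Freya ∩ Tara ∩ Noa ∩ Bashir ∩ Vera: 13:30-14:25, 15:05-17:50.
The first common window of at least 30 minutes is 13:30-14:25, so the earliest start is 13:30.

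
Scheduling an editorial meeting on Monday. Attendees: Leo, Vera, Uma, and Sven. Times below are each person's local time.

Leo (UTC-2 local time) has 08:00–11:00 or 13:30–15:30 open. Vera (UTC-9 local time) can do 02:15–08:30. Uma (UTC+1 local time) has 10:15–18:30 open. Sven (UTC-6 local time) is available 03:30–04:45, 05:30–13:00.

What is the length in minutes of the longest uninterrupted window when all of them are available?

Leo in UTC: 10:00-13:00, 15:30-17:30 (add 2h to convert from UTC-2).
Vera in UTC: 11:15-17:30 (add 9h to convert from UTC-9).
Uma in UTC: 09:15-17:30 (subtract 1h to convert from UTC+1).
Sven in UTC: 09:30-10:45, 11:30-19:00 (add 6h to convert from UTC-6).
Leo ∩ Vera: 11:15-13:00, 15:30-17:30.
Leo ∩ Vera ∩ Uma: 11:15-13:00, 15:30-17:30.
Leo ∩ Vera ∩ Uma ∩ Sven: 11:30-13:00, 15:30-17:30.
The longest is 15:30-17:30 at 120 minutes.

120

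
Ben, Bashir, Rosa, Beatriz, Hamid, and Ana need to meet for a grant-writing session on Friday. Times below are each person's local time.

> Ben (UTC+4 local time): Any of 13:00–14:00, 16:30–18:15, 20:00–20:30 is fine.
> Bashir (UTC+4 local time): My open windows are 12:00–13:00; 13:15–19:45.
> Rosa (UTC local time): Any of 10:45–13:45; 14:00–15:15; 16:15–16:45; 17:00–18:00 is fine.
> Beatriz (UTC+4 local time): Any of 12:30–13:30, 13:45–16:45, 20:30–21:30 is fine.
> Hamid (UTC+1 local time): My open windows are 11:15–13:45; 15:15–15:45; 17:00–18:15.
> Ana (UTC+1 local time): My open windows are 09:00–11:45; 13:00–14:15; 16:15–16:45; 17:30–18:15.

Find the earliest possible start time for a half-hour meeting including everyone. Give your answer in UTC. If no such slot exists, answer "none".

none

Ben in UTC: 09:00-10:00, 12:30-14:15, 16:00-16:30 (subtract 4h to convert from UTC+4).
Bashir in UTC: 08:00-09:00, 09:15-15:45 (subtract 4h to convert from UTC+4).
Rosa in UTC: 10:45-13:45, 14:00-15:15, 16:15-16:45, 17:00-18:00.
Beatriz in UTC: 08:30-09:30, 09:45-12:45, 16:30-17:30 (subtract 4h to convert from UTC+4).
Hamid in UTC: 10:15-12:45, 14:15-14:45, 16:00-17:15 (subtract 1h to convert from UTC+1).
Ana in UTC: 08:00-10:45, 12:00-13:15, 15:15-15:45, 16:30-17:15 (subtract 1h to convert from UTC+1).
Ben ∩ Bashir: 09:15-10:00, 12:30-14:15.
Ben ∩ Bashir ∩ Rosa: 12:30-13:45, 14:00-14:15.
Ben ∩ Bashir ∩ Rosa ∩ Beatriz: 12:30-12:45.
Ben ∩ Bashir ∩ Rosa ∩ Beatriz ∩ Hamid: 12:30-12:45.
Ben ∩ Bashir ∩ Rosa ∩ Beatriz ∩ Hamid ∩ Ana: 12:30-12:45.
So the common availability across everyone is 12:30-12:45.
No common window is at least 30 minutes long.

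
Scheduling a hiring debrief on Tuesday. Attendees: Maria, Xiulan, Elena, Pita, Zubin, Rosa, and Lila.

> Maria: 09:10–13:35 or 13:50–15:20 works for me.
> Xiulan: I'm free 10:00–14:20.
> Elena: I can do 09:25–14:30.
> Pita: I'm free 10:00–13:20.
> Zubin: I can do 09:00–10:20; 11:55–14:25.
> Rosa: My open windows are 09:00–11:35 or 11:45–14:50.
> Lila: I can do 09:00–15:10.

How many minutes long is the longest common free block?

Maria ∩ Xiulan: 10:00-13:35, 13:50-14:20.
Maria ∩ Xiulan ∩ Elena: 10:00-13:35, 13:50-14:20.
Maria ∩ Xiulan ∩ Elena ∩ Pita: 10:00-13:20.
Maria ∩ Xiulan ∩ Elena ∩ Pita ∩ Zubin: 10:00-10:20, 11:55-13:20.
Maria ∩ Xiulan ∩ Elena ∩ Pita ∩ Zubin ∩ Rosa: 10:00-10:20, 11:55-13:20.
Maria ∩ Xiulan ∩ Elena ∩ Pita ∩ Zubin ∩ Rosa ∩ Lila: 10:00-10:20, 11:55-13:20.
So the common availability across everyone is 10:00-10:20, 11:55-13:20.
The longest is 11:55-13:20 at 85 minutes.

85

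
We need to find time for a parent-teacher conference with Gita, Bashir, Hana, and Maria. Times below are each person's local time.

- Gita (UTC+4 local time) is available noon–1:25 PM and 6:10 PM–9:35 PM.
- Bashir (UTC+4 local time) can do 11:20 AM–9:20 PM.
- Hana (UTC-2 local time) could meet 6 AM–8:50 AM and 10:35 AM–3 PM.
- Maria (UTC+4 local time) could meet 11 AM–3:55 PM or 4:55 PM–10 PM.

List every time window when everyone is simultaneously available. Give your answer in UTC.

08:00-09:25, 14:10-17:00

Gita in UTC: 08:00-09:25, 14:10-17:35 (subtract 4h to convert from UTC+4).
Bashir in UTC: 07:20-17:20 (subtract 4h to convert from UTC+4).
Hana in UTC: 08:00-10:50, 12:35-17:00 (add 2h to convert from UTC-2).
Maria in UTC: 07:00-11:55, 12:55-18:00 (subtract 4h to convert from UTC+4).
Gita ∩ Bashir: 08:00-09:25, 14:10-17:20.
Gita ∩ Bashir ∩ Hana: 08:00-09:25, 14:10-17:00.
Gita ∩ Bashir ∩ Hana ∩ Maria: 08:00-09:25, 14:10-17:00.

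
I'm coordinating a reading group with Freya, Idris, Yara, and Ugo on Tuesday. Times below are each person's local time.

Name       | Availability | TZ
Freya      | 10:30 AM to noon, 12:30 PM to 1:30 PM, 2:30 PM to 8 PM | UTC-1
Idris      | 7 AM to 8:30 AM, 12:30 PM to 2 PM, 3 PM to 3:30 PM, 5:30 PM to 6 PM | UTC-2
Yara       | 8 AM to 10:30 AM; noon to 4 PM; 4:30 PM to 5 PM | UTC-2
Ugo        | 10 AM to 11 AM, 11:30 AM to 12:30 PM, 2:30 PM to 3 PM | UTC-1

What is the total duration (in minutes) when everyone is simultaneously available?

Freya in UTC: 11:30-13:00, 13:30-14:30, 15:30-21:00 (add 1h to convert from UTC-1).
Idris in UTC: 09:00-10:30, 14:30-16:00, 17:00-17:30, 19:30-20:00 (add 2h to convert from UTC-2).
Yara in UTC: 10:00-12:30, 14:00-18:00, 18:30-19:00 (add 2h to convert from UTC-2).
Ugo in UTC: 11:00-12:00, 12:30-13:30, 15:30-16:00 (add 1h to convert from UTC-1).
Freya ∩ Idris: 15:30-16:00, 17:00-17:30, 19:30-20:00.
Freya ∩ Idris ∩ Yara: 15:30-16:00, 17:00-17:30.
Freya ∩ Idris ∩ Yara ∩ Ugo: 15:30-16:00.
That's a single block of 30 minutes.

30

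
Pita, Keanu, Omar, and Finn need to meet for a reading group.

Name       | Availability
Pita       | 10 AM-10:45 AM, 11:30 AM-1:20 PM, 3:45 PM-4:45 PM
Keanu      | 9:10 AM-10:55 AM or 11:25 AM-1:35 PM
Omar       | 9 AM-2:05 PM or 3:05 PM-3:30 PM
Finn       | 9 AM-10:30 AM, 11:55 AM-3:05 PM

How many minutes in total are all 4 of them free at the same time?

115

Pita ∩ Keanu: 10:00-10:45, 11:30-13:20.
Pita ∩ Keanu ∩ Omar: 10:00-10:45, 11:30-13:20.
Pita ∩ Keanu ∩ Omar ∩ Finn: 10:00-10:30, 11:55-13:20.
So the common availability across everyone is 10:00-10:30, 11:55-13:20.
Summing the common windows: 30 + 85 = 115 minutes.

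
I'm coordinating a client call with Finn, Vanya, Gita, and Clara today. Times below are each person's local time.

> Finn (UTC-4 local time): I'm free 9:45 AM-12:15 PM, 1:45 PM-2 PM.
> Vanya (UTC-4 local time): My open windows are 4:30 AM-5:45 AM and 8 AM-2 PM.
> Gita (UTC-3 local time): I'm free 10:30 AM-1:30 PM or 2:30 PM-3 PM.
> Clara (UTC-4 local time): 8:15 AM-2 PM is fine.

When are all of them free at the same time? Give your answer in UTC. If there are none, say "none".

13:45-16:15, 17:45-18:00

Finn in UTC: 13:45-16:15, 17:45-18:00 (add 4h to convert from UTC-4).
Vanya in UTC: 08:30-09:45, 12:00-18:00 (add 4h to convert from UTC-4).
Gita in UTC: 13:30-16:30, 17:30-18:00 (add 3h to convert from UTC-3).
Clara in UTC: 12:15-18:00 (add 4h to convert from UTC-4).
Finn ∩ Vanya: 13:45-16:15, 17:45-18:00.
Finn ∩ Vanya ∩ Gita: 13:45-16:15, 17:45-18:00.
Finn ∩ Vanya ∩ Gita ∩ Clara: 13:45-16:15, 17:45-18:00.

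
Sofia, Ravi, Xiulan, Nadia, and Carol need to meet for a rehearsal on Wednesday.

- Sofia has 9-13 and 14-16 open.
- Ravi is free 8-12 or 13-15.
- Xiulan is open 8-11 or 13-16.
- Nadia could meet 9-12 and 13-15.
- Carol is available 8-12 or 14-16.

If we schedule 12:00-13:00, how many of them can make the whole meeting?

1

Sofia can make the full 12:00-13:00 slot — that's 1.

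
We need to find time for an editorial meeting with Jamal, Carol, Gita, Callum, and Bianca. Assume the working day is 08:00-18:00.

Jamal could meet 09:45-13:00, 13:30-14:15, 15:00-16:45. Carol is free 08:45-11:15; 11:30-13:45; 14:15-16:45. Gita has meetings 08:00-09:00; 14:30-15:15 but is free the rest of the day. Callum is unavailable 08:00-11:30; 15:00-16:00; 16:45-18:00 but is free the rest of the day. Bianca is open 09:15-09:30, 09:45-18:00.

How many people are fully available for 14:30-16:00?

2

Jamal free: 09:45-13:00, 13:30-14:15, 15:00-16:45.
Carol free: 08:45-11:15, 11:30-13:45, 14:15-16:45.
Gita free: 09:00-14:30, 15:15-18:00 (invert busy blocks within the working day).
Callum free: 11:30-15:00, 16:00-16:45 (invert busy blocks within the working day).
Bianca free: 09:15-09:30, 09:45-18:00.
Carol and Bianca can make the full 14:30-16:00 slot — that's 2.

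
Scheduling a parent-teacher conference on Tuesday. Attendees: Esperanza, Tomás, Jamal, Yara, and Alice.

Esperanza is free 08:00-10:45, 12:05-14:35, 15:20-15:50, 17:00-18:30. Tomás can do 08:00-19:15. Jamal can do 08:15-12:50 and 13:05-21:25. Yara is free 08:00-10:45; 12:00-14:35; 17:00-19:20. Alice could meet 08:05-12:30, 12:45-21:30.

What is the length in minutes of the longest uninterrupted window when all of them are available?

Esperanza ∩ Tomás: 08:00-10:45, 12:05-14:35, 15:20-15:50, 17:00-18:30.
Esperanza ∩ Tomás ∩ Jamal: 08:15-10:45, 12:05-12:50, 13:05-14:35, 15:20-15:50, 17:00-18:30.
Esperanza ∩ Tomás ∩ Jamal ∩ Yara: 08:15-10:45, 12:05-12:50, 13:05-14:35, 17:00-18:30.
Esperanza ∩ Tomás ∩ Jamal ∩ Yara ∩ Alice: 08:15-10:45, 12:05-12:30, 12:45-12:50, 13:05-14:35, 17:00-18:30.
Those are the intersection windows.
The longest is 08:15-10:45 at 150 minutes.

150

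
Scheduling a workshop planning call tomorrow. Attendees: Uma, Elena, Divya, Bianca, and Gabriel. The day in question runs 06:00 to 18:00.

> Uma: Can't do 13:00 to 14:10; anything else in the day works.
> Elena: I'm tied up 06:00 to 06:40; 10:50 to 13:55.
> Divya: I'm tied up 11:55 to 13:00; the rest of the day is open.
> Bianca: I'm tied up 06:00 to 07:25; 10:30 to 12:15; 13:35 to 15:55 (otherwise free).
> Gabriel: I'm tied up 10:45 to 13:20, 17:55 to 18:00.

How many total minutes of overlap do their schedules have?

305

Uma free: 06:00-13:00, 14:10-18:00 (invert busy blocks within the working day).
Elena free: 06:40-10:50, 13:55-18:00 (invert busy blocks within the working day).
Divya free: 06:00-11:55, 13:00-18:00 (invert busy blocks within the working day).
Bianca free: 07:25-10:30, 12:15-13:35, 15:55-18:00 (invert busy blocks within the working day).
Gabriel free: 06:00-10:45, 13:20-17:55 (invert busy blocks within the working day).
Uma ∩ Elena: 06:40-10:50, 14:10-18:00.
Uma ∩ Elena ∩ Divya: 06:40-10:50, 14:10-18:00.
Uma ∩ Elena ∩ Divya ∩ Bianca: 07:25-10:30, 15:55-18:00.
Uma ∩ Elena ∩ Divya ∩ Bianca ∩ Gabriel: 07:25-10:30, 15:55-17:55.
Those are the intersection windows.
Summing the common windows: 185 + 120 = 305 minutes.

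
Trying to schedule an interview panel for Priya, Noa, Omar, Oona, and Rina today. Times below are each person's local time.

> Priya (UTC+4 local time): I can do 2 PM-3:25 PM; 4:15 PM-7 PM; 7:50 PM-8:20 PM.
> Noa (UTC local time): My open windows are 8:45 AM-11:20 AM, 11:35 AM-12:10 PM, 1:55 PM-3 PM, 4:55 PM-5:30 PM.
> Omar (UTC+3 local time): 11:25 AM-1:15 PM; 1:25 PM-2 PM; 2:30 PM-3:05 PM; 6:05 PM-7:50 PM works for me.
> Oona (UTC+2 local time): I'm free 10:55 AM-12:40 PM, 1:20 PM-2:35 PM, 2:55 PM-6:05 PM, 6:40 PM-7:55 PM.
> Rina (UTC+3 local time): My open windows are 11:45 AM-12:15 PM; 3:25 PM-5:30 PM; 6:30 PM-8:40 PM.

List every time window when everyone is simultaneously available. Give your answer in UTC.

none

Priya in UTC: 10:00-11:25, 12:15-15:00, 15:50-16:20 (subtract 4h to convert from UTC+4).
Noa in UTC: 08:45-11:20, 11:35-12:10, 13:55-15:00, 16:55-17:30.
Omar in UTC: 08:25-10:15, 10:25-11:00, 11:30-12:05, 15:05-16:50 (subtract 3h to convert from UTC+3).
Oona in UTC: 08:55-10:40, 11:20-12:35, 12:55-16:05, 16:40-17:55 (subtract 2h to convert from UTC+2).
Rina in UTC: 08:45-09:15, 12:25-14:30, 15:30-17:40 (subtract 3h to convert from UTC+3).
Priya ∩ Noa: 10:00-11:20, 13:55-15:00.
Priya ∩ Noa ∩ Omar: 10:00-10:15, 10:25-11:00.
Priya ∩ Noa ∩ Omar ∩ Oona: 10:00-10:15, 10:25-10:40.
Priya ∩ Noa ∩ Omar ∩ Oona ∩ Rina: ∅.
There is no time when everyone is free.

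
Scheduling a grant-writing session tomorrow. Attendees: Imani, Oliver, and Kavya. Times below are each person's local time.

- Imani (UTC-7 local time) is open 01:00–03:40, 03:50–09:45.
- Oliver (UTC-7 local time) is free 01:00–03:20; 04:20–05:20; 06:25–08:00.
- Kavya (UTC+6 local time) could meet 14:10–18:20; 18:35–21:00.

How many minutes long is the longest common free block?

Imani in UTC: 08:00-10:40, 10:50-16:45 (add 7h to convert from UTC-7).
Oliver in UTC: 08:00-10:20, 11:20-12:20, 13:25-15:00 (add 7h to convert from UTC-7).
Kavya in UTC: 08:10-12:20, 12:35-15:00 (subtract 6h to convert from UTC+6).
Imani ∩ Oliver: 08:00-10:20, 11:20-12:20, 13:25-15:00.
Imani ∩ Oliver ∩ Kavya: 08:10-10:20, 11:20-12:20, 13:25-15:00.
The longest is 08:10-10:20 at 130 minutes.

130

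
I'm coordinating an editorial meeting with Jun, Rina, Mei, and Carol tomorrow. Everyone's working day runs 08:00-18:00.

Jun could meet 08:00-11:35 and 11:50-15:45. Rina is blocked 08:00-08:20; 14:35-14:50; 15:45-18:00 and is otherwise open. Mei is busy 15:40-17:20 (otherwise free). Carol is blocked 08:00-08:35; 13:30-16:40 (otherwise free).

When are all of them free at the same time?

Jun free: 08:00-11:35, 11:50-15:45.
Rina free: 08:20-14:35, 14:50-15:45 (invert busy blocks within the working day).
Mei free: 08:00-15:40, 17:20-18:00 (invert busy blocks within the working day).
Carol free: 08:35-13:30, 16:40-18:00 (invert busy blocks within the working day).
Jun ∩ Rina: 08:20-11:35, 11:50-14:35, 14:50-15:45.
Jun ∩ Rina ∩ Mei: 08:20-11:35, 11:50-14:35, 14:50-15:40.
Jun ∩ Rina ∩ Mei ∩ Carol: 08:35-11:35, 11:50-13:30.

08:35-11:35, 11:50-13:30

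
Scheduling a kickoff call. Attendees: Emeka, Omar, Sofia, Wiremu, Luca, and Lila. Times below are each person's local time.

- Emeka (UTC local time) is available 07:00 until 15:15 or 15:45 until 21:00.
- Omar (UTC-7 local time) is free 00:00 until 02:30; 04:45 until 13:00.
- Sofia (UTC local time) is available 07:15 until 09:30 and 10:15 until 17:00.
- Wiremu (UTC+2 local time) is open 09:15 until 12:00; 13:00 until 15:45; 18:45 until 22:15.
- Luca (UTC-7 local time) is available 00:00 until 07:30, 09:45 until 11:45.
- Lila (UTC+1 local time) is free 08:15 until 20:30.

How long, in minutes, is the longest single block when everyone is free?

135

Emeka in UTC: 07:00-15:15, 15:45-21:00.
Omar in UTC: 07:00-09:30, 11:45-20:00 (add 7h to convert from UTC-7).
Sofia in UTC: 07:15-09:30, 10:15-17:00.
Wiremu in UTC: 07:15-10:00, 11:00-13:45, 16:45-20:15 (subtract 2h to convert from UTC+2).
Luca in UTC: 07:00-14:30, 16:45-18:45 (add 7h to convert from UTC-7).
Lila in UTC: 07:15-19:30 (subtract 1h to convert from UTC+1).
Emeka ∩ Omar: 07:00-09:30, 11:45-15:15, 15:45-20:00.
Emeka ∩ Omar ∩ Sofia: 07:15-09:30, 11:45-15:15, 15:45-17:00.
Emeka ∩ Omar ∩ Sofia ∩ Wiremu: 07:15-09:30, 11:45-13:45, 16:45-17:00.
Emeka ∩ Omar ∩ Sofia ∩ Wiremu ∩ Luca: 07:15-09:30, 11:45-13:45, 16:45-17:00.
Emeka ∩ Omar ∩ Sofia ∩ Wiremu ∩ Luca ∩ Lila: 07:15-09:30, 11:45-13:45, 16:45-17:00.
The longest is 07:15-09:30 at 135 minutes.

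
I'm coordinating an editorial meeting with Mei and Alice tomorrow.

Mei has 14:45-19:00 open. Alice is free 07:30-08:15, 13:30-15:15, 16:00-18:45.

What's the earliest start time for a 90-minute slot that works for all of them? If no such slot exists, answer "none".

16:00

Mei ∩ Alice: 14:45-15:15, 16:00-18:45.
The first common window of at least 90 minutes is 16:00-18:45, so the earliest start is 16:00.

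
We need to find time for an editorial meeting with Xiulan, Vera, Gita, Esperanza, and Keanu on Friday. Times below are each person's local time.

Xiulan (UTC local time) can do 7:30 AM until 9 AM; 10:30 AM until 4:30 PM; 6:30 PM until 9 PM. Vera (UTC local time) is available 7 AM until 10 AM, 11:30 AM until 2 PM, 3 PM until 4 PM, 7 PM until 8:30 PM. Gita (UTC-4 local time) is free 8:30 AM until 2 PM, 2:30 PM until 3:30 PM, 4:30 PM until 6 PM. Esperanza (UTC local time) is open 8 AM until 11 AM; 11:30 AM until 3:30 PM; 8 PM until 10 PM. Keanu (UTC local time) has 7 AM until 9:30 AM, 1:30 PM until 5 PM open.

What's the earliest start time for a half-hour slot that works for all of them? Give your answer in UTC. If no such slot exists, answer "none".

13:30

Xiulan in UTC: 07:30-09:00, 10:30-16:30, 18:30-21:00.
Vera in UTC: 07:00-10:00, 11:30-14:00, 15:00-16:00, 19:00-20:30.
Gita in UTC: 12:30-18:00, 18:30-19:30, 20:30-22:00 (add 4h to convert from UTC-4).
Esperanza in UTC: 08:00-11:00, 11:30-15:30, 20:00-22:00.
Keanu in UTC: 07:00-09:30, 13:30-17:00.
Xiulan ∩ Vera: 07:30-09:00, 11:30-14:00, 15:00-16:00, 19:00-20:30.
Xiulan ∩ Vera ∩ Gita: 12:30-14:00, 15:00-16:00, 19:00-19:30.
Xiulan ∩ Vera ∩ Gita ∩ Esperanza: 12:30-14:00, 15:00-15:30.
Xiulan ∩ Vera ∩ Gita ∩ Esperanza ∩ Keanu: 13:30-14:00, 15:00-15:30.
So the common availability across everyone is 13:30-14:00, 15:00-15:30.
The first common window of at least 30 minutes is 13:30-14:00, so the earliest start is 13:30.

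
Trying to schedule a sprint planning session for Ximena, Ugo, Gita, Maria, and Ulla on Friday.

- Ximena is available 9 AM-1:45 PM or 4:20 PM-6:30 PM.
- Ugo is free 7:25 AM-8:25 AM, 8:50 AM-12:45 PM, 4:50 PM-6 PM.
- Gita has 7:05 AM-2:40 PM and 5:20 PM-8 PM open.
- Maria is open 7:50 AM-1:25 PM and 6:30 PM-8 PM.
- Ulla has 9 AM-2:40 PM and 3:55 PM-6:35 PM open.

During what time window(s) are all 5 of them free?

Ximena ∩ Ugo: 09:00-12:45, 16:50-18:00.
Ximena ∩ Ugo ∩ Gita: 09:00-12:45, 17:20-18:00.
Ximena ∩ Ugo ∩ Gita ∩ Maria: 09:00-12:45.
Ximena ∩ Ugo ∩ Gita ∩ Maria ∩ Ulla: 09:00-12:45.

09:00-12:45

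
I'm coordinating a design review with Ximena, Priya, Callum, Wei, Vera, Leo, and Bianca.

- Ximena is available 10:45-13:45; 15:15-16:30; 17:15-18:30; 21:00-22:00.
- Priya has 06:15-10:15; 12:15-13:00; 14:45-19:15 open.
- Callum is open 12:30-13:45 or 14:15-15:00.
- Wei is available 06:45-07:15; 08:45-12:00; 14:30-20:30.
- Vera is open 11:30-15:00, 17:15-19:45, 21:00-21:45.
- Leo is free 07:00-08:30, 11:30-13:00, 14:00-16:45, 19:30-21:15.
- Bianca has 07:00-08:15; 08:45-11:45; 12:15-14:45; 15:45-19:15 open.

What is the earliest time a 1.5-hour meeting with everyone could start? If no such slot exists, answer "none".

none

Ximena ∩ Priya: 12:15-13:00, 15:15-16:30, 17:15-18:30.
Ximena ∩ Priya ∩ Callum: 12:30-13:00.
Ximena ∩ Priya ∩ Callum ∩ Wei: ∅.
Ximena ∩ Priya ∩ Callum ∩ Wei ∩ Vera: ∅.
Ximena ∩ Priya ∩ Callum ∩ Wei ∩ Vera ∩ Leo: ∅.
Ximena ∩ Priya ∩ Callum ∩ Wei ∩ Vera ∩ Leo ∩ Bianca: ∅.
There is no time when everyone is free.
No common window is at least 90 minutes long.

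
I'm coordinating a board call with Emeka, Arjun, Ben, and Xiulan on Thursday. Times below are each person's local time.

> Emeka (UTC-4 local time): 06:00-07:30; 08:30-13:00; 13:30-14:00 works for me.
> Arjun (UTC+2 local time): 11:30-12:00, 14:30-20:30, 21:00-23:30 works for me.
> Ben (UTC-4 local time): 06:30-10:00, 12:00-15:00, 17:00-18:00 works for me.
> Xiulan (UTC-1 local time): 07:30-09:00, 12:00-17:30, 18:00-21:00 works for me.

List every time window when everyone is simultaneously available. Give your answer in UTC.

13:00-14:00, 16:00-17:00, 17:30-18:00

Emeka in UTC: 10:00-11:30, 12:30-17:00, 17:30-18:00 (add 4h to convert from UTC-4).
Arjun in UTC: 09:30-10:00, 12:30-18:30, 19:00-21:30 (subtract 2h to convert from UTC+2).
Ben in UTC: 10:30-14:00, 16:00-19:00, 21:00-22:00 (add 4h to convert from UTC-4).
Xiulan in UTC: 08:30-10:00, 13:00-18:30, 19:00-22:00 (add 1h to convert from UTC-1).
Emeka ∩ Arjun: 12:30-17:00, 17:30-18:00.
Emeka ∩ Arjun ∩ Ben: 12:30-14:00, 16:00-17:00, 17:30-18:00.
Emeka ∩ Arjun ∩ Ben ∩ Xiulan: 13:00-14:00, 16:00-17:00, 17:30-18:00.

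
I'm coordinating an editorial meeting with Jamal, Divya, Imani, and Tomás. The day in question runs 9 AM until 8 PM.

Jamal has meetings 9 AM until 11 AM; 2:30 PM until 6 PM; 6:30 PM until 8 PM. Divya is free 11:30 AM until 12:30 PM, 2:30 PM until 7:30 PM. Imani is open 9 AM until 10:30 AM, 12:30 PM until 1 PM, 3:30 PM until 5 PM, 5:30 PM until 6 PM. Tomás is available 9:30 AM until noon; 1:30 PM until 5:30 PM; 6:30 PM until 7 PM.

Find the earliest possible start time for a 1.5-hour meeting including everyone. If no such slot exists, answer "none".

Jamal free: 11:00-14:30, 18:00-18:30 (invert busy blocks within the working day).
Divya free: 11:30-12:30, 14:30-19:30.
Imani free: 09:00-10:30, 12:30-13:00, 15:30-17:00, 17:30-18:00.
Tomás free: 09:30-12:00, 13:30-17:30, 18:30-19:00.
Jamal ∩ Divya: 11:30-12:30, 18:00-18:30.
Jamal ∩ Divya ∩ Imani: ∅.
Jamal ∩ Divya ∩ Imani ∩ Tomás: ∅.
There is no time when everyone is free.
No common window is at least 90 minutes long.

none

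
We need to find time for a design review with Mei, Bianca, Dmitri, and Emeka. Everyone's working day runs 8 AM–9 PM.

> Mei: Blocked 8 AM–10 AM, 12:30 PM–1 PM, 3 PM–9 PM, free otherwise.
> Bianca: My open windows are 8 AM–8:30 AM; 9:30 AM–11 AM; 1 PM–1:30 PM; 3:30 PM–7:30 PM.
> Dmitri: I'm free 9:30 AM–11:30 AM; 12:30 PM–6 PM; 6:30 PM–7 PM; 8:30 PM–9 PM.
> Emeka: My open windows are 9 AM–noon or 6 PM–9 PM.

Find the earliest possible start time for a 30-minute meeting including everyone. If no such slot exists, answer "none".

10:00

Mei free: 10:00-12:30, 13:00-15:00 (invert busy blocks within the working day).
Bianca free: 08:00-08:30, 09:30-11:00, 13:00-13:30, 15:30-19:30.
Dmitri free: 09:30-11:30, 12:30-18:00, 18:30-19:00, 20:30-21:00.
Emeka free: 09:00-12:00, 18:00-21:00.
Mei ∩ Bianca: 10:00-11:00, 13:00-13:30.
Mei ∩ Bianca ∩ Dmitri: 10:00-11:00, 13:00-13:30.
Mei ∩ Bianca ∩ Dmitri ∩ Emeka: 10:00-11:00.
The first common window of at least 30 minutes is 10:00-11:00, so the earliest start is 10:00.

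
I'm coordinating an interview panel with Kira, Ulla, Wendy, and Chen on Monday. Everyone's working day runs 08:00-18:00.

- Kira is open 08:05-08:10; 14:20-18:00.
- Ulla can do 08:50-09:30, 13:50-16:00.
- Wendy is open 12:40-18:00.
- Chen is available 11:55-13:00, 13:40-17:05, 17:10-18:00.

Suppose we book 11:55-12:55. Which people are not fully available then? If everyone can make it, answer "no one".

Kira, Ulla, Wendy

Kira: not fully free for 11:55-12:55. Ulla: not fully free for 11:55-12:55. Wendy: not fully free for 11:55-12:55. Chen: free for 11:55-12:55.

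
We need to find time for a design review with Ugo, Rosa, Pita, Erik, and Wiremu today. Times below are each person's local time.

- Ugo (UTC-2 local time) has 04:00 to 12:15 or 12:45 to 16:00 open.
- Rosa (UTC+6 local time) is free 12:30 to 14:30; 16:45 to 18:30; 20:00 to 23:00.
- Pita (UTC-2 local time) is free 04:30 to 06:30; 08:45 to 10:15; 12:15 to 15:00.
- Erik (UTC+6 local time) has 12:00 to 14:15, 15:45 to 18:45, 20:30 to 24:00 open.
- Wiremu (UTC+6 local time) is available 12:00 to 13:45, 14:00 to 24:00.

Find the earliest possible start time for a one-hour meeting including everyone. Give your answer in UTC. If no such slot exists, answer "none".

06:30

Ugo in UTC: 06:00-14:15, 14:45-18:00 (add 2h to convert from UTC-2).
Rosa in UTC: 06:30-08:30, 10:45-12:30, 14:00-17:00 (subtract 6h to convert from UTC+6).
Pita in UTC: 06:30-08:30, 10:45-12:15, 14:15-17:00 (add 2h to convert from UTC-2).
Erik in UTC: 06:00-08:15, 09:45-12:45, 14:30-18:00 (subtract 6h to convert from UTC+6).
Wiremu in UTC: 06:00-07:45, 08:00-18:00 (subtract 6h to convert from UTC+6).
Ugo ∩ Rosa: 06:30-08:30, 10:45-12:30, 14:00-14:15, 14:45-17:00.
Ugo ∩ Rosa ∩ Pita: 06:30-08:30, 10:45-12:15, 14:45-17:00.
Ugo ∩ Rosa ∩ Pita ∩ Erik: 06:30-08:15, 10:45-12:15, 14:45-17:00.
Ugo ∩ Rosa ∩ Pita ∩ Erik ∩ Wiremu: 06:30-07:45, 08:00-08:15, 10:45-12:15, 14:45-17:00.
Those are the intersection windows.
The first common window of at least 60 minutes is 06:30-07:45, so the earliest start is 06:30.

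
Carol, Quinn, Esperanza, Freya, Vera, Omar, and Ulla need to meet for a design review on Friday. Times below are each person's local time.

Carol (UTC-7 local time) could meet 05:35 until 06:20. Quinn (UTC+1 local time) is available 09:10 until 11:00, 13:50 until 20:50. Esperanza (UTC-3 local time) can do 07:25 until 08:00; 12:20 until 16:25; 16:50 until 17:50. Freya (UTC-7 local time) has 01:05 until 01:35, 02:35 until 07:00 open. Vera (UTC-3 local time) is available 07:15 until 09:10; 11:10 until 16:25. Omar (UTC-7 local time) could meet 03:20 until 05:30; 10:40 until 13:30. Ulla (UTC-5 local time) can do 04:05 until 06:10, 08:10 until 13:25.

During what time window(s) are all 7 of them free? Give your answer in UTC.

Carol in UTC: 12:35-13:20 (add 7h to convert from UTC-7).
Quinn in UTC: 08:10-10:00, 12:50-19:50 (subtract 1h to convert from UTC+1).
Esperanza in UTC: 10:25-11:00, 15:20-19:25, 19:50-20:50 (add 3h to convert from UTC-3).
Freya in UTC: 08:05-08:35, 09:35-14:00 (add 7h to convert from UTC-7).
Vera in UTC: 10:15-12:10, 14:10-19:25 (add 3h to convert from UTC-3).
Omar in UTC: 10:20-12:30, 17:40-20:30 (add 7h to convert from UTC-7).
Ulla in UTC: 09:05-11:10, 13:10-18:25 (add 5h to convert from UTC-5).
Carol ∩ Quinn: 12:50-13:20.
Carol ∩ Quinn ∩ Esperanza: ∅.
Carol ∩ Quinn ∩ Esperanza ∩ Freya: ∅.
Carol ∩ Quinn ∩ Esperanza ∩ Freya ∩ Vera: ∅.
Carol ∩ Quinn ∩ Esperanza ∩ Freya ∩ Vera ∩ Omar: ∅.
Carol ∩ Quinn ∩ Esperanza ∩ Freya ∩ Vera ∩ Omar ∩ Ulla: ∅.
There is no time when everyone is free.

none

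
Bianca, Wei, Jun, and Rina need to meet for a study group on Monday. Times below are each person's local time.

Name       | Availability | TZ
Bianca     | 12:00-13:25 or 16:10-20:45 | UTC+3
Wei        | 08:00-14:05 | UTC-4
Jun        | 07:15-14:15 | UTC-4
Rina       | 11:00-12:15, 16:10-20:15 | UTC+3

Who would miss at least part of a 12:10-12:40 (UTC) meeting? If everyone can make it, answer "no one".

Bianca in UTC: 09:00-10:25, 13:10-17:45 (subtract 3h to convert from UTC+3).
Wei in UTC: 12:00-18:05 (add 4h to convert from UTC-4).
Jun in UTC: 11:15-18:15 (add 4h to convert from UTC-4).
Rina in UTC: 08:00-09:15, 13:10-17:15 (subtract 3h to convert from UTC+3).
Bianca: not fully free for 12:10-12:40. Wei: free for 12:10-12:40. Jun: free for 12:10-12:40. Rina: not fully free for 12:10-12:40.

Bianca, Rina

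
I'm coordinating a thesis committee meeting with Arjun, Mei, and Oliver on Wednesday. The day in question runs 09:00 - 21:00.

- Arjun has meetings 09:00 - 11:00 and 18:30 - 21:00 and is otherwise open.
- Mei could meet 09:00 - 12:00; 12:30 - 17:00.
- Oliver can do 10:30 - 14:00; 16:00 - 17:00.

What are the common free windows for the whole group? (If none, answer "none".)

Arjun free: 11:00-18:30 (invert busy blocks within the working day).
Mei free: 09:00-12:00, 12:30-17:00.
Oliver free: 10:30-14:00, 16:00-17:00.
Arjun ∩ Mei: 11:00-12:00, 12:30-17:00.
Arjun ∩ Mei ∩ Oliver: 11:00-12:00, 12:30-14:00, 16:00-17:00.

11:00-12:00, 12:30-14:00, 16:00-17:00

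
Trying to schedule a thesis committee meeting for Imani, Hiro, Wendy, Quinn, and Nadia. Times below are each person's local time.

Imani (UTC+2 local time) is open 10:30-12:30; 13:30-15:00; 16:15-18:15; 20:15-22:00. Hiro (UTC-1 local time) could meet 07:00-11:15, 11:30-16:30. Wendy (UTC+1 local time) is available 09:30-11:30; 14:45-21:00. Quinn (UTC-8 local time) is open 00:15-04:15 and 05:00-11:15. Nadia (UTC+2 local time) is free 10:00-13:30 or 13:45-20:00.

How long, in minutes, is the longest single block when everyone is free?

120

Imani in UTC: 08:30-10:30, 11:30-13:00, 14:15-16:15, 18:15-20:00 (subtract 2h to convert from UTC+2).
Hiro in UTC: 08:00-12:15, 12:30-17:30 (add 1h to convert from UTC-1).
Wendy in UTC: 08:30-10:30, 13:45-20:00 (subtract 1h to convert from UTC+1).
Quinn in UTC: 08:15-12:15, 13:00-19:15 (add 8h to convert from UTC-8).
Nadia in UTC: 08:00-11:30, 11:45-18:00 (subtract 2h to convert from UTC+2).
Imani ∩ Hiro: 08:30-10:30, 11:30-12:15, 12:30-13:00, 14:15-16:15.
Imani ∩ Hiro ∩ Wendy: 08:30-10:30, 14:15-16:15.
Imani ∩ Hiro ∩ Wendy ∩ Quinn: 08:30-10:30, 14:15-16:15.
Imani ∩ Hiro ∩ Wendy ∩ Quinn ∩ Nadia: 08:30-10:30, 14:15-16:15.
Those are the intersection windows.
The longest is 08:30-10:30 at 120 minutes.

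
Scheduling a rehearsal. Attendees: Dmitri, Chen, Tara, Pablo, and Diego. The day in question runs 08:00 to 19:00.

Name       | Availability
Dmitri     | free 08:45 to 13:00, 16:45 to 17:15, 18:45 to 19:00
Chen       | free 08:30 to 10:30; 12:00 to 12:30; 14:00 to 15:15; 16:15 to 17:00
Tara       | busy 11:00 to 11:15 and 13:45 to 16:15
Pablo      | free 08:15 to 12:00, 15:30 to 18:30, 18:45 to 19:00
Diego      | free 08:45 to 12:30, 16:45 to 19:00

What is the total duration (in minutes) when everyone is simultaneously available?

Dmitri free: 08:45-13:00, 16:45-17:15, 18:45-19:00.
Chen free: 08:30-10:30, 12:00-12:30, 14:00-15:15, 16:15-17:00.
Tara free: 08:00-11:00, 11:15-13:45, 16:15-19:00 (invert busy blocks within the working day).
Pablo free: 08:15-12:00, 15:30-18:30, 18:45-19:00.
Diego free: 08:45-12:30, 16:45-19:00.
Dmitri ∩ Chen: 08:45-10:30, 12:00-12:30, 16:45-17:00.
Dmitri ∩ Chen ∩ Tara: 08:45-10:30, 12:00-12:30, 16:45-17:00.
Dmitri ∩ Chen ∩ Tara ∩ Pablo: 08:45-10:30, 16:45-17:00.
Dmitri ∩ Chen ∩ Tara ∩ Pablo ∩ Diego: 08:45-10:30, 16:45-17:00.
Summing the common windows: 105 + 15 = 120 minutes.

120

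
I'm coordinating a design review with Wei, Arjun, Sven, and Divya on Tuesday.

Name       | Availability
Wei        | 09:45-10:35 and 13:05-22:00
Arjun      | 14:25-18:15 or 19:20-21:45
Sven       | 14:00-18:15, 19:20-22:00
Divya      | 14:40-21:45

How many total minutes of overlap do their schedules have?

Wei ∩ Arjun: 14:25-18:15, 19:20-21:45.
Wei ∩ Arjun ∩ Sven: 14:25-18:15, 19:20-21:45.
Wei ∩ Arjun ∩ Sven ∩ Divya: 14:40-18:15, 19:20-21:45.
Summing the common windows: 215 + 145 = 360 minutes.

360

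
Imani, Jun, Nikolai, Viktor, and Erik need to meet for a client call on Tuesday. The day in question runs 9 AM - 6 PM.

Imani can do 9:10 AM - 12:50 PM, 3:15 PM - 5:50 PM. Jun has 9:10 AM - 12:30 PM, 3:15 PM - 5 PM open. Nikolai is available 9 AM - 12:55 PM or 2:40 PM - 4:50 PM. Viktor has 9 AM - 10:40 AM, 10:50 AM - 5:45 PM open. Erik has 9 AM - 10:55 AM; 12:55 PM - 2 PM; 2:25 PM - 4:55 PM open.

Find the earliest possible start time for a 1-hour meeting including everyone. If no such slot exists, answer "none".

09:10

Imani ∩ Jun: 09:10-12:30, 15:15-17:00.
Imani ∩ Jun ∩ Nikolai: 09:10-12:30, 15:15-16:50.
Imani ∩ Jun ∩ Nikolai ∩ Viktor: 09:10-10:40, 10:50-12:30, 15:15-16:50.
Imani ∩ Jun ∩ Nikolai ∩ Viktor ∩ Erik: 09:10-10:40, 10:50-10:55, 15:15-16:50.
The first common window of at least 60 minutes is 09:10-10:40, so the earliest start is 09:10.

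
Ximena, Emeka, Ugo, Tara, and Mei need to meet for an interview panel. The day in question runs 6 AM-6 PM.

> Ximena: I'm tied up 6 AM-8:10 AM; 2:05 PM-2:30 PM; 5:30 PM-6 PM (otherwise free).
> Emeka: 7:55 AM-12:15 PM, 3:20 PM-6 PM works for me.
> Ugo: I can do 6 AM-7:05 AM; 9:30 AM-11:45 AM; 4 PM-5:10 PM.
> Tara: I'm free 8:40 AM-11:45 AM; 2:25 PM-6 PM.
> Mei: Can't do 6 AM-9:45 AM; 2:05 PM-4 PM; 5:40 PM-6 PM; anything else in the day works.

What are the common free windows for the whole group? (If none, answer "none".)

09:45-11:45, 16:00-17:10

Ximena free: 08:10-14:05, 14:30-17:30 (invert busy blocks within the working day).
Emeka free: 07:55-12:15, 15:20-18:00.
Ugo free: 06:00-07:05, 09:30-11:45, 16:00-17:10.
Tara free: 08:40-11:45, 14:25-18:00.
Mei free: 09:45-14:05, 16:00-17:40 (invert busy blocks within the working day).
Ximena ∩ Emeka: 08:10-12:15, 15:20-17:30.
Ximena ∩ Emeka ∩ Ugo: 09:30-11:45, 16:00-17:10.
Ximena ∩ Emeka ∩ Ugo ∩ Tara: 09:30-11:45, 16:00-17:10.
Ximena ∩ Emeka ∩ Ugo ∩ Tara ∩ Mei: 09:45-11:45, 16:00-17:10.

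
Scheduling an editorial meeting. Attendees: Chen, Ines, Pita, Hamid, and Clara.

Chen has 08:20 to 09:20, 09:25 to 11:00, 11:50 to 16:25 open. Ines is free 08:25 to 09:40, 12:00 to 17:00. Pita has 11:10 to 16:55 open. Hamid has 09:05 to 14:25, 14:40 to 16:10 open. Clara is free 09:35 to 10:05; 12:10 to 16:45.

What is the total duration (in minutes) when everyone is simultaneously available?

Chen ∩ Ines: 08:25-09:20, 09:25-09:40, 12:00-16:25.
Chen ∩ Ines ∩ Pita: 12:00-16:25.
Chen ∩ Ines ∩ Pita ∩ Hamid: 12:00-14:25, 14:40-16:10.
Chen ∩ Ines ∩ Pita ∩ Hamid ∩ Clara: 12:10-14:25, 14:40-16:10.
Summing the common windows: 135 + 90 = 225 minutes.

225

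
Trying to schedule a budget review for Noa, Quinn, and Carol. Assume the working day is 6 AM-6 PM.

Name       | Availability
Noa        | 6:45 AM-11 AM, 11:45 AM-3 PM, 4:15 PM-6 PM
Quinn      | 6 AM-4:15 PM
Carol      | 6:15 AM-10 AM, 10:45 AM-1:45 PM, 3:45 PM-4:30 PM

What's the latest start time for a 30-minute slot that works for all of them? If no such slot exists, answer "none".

Noa ∩ Quinn: 06:45-11:00, 11:45-15:00.
Noa ∩ Quinn ∩ Carol: 06:45-10:00, 10:45-11:00, 11:45-13:45.
So the common availability across everyone is 06:45-10:00, 10:45-11:00, 11:45-13:45.
The last common window of at least 30 minutes is 11:45-13:45; a 30-minute meeting can start as late as 13:15 and still end by 13:45.

13:15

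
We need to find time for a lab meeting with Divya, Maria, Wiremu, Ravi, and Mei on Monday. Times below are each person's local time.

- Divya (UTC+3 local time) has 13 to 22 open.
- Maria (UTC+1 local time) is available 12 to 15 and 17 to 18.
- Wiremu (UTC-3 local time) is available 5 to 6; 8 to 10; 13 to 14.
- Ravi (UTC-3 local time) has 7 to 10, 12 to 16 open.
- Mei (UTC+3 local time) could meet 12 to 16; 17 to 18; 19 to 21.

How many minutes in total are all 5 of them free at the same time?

180

Divya in UTC: 10:00-19:00 (subtract 3h to convert from UTC+3).
Maria in UTC: 11:00-14:00, 16:00-17:00 (subtract 1h to convert from UTC+1).
Wiremu in UTC: 08:00-09:00, 11:00-13:00, 16:00-17:00 (add 3h to convert from UTC-3).
Ravi in UTC: 10:00-13:00, 15:00-19:00 (add 3h to convert from UTC-3).
Mei in UTC: 09:00-13:00, 14:00-15:00, 16:00-18:00 (subtract 3h to convert from UTC+3).
Divya ∩ Maria: 11:00-14:00, 16:00-17:00.
Divya ∩ Maria ∩ Wiremu: 11:00-13:00, 16:00-17:00.
Divya ∩ Maria ∩ Wiremu ∩ Ravi: 11:00-13:00, 16:00-17:00.
Divya ∩ Maria ∩ Wiremu ∩ Ravi ∩ Mei: 11:00-13:00, 16:00-17:00.
Those are the intersection windows.
Summing the common windows: 120 + 60 = 180 minutes.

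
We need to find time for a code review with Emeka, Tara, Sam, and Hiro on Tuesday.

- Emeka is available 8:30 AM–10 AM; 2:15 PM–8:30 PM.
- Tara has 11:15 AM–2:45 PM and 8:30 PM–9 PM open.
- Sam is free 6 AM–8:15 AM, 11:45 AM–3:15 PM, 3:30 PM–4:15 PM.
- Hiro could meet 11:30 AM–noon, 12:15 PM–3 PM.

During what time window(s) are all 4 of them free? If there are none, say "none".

Emeka ∩ Tara: 14:15-14:45.
Emeka ∩ Tara ∩ Sam: 14:15-14:45.
Emeka ∩ Tara ∩ Sam ∩ Hiro: 14:15-14:45.
So the common availability across everyone is 14:15-14:45.

14:15-14:45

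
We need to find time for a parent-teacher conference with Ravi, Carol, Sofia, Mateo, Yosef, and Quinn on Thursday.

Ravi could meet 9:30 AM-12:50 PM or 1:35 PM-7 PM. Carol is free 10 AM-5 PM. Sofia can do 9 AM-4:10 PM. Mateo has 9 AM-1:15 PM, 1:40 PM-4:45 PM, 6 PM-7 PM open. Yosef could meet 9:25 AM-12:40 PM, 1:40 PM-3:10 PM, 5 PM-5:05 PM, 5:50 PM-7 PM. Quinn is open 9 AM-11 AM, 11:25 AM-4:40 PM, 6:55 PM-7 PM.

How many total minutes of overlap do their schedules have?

225

Ravi ∩ Carol: 10:00-12:50, 13:35-17:00.
Ravi ∩ Carol ∩ Sofia: 10:00-12:50, 13:35-16:10.
Ravi ∩ Carol ∩ Sofia ∩ Mateo: 10:00-12:50, 13:40-16:10.
Ravi ∩ Carol ∩ Sofia ∩ Mateo ∩ Yosef: 10:00-12:40, 13:40-15:10.
Ravi ∩ Carol ∩ Sofia ∩ Mateo ∩ Yosef ∩ Quinn: 10:00-11:00, 11:25-12:40, 13:40-15:10.
Those are the intersection windows.
Summing the common windows: 60 + 75 + 90 = 225 minutes.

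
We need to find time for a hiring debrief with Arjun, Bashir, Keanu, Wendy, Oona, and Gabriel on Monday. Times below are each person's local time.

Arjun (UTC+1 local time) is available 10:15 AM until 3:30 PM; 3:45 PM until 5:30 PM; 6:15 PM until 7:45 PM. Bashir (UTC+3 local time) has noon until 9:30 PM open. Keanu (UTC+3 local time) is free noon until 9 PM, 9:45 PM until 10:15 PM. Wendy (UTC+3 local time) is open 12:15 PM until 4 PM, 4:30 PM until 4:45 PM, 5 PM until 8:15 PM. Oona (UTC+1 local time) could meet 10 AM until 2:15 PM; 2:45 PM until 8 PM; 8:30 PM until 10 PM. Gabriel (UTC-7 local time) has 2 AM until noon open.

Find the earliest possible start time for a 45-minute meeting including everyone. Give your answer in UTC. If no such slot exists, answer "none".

09:15

Arjun in UTC: 09:15-14:30, 14:45-16:30, 17:15-18:45 (subtract 1h to convert from UTC+1).
Bashir in UTC: 09:00-18:30 (subtract 3h to convert from UTC+3).
Keanu in UTC: 09:00-18:00, 18:45-19:15 (subtract 3h to convert from UTC+3).
Wendy in UTC: 09:15-13:00, 13:30-13:45, 14:00-17:15 (subtract 3h to convert from UTC+3).
Oona in UTC: 09:00-13:15, 13:45-19:00, 19:30-21:00 (subtract 1h to convert from UTC+1).
Gabriel in UTC: 09:00-19:00 (add 7h to convert from UTC-7).
Arjun ∩ Bashir: 09:15-14:30, 14:45-16:30, 17:15-18:30.
Arjun ∩ Bashir ∩ Keanu: 09:15-14:30, 14:45-16:30, 17:15-18:00.
Arjun ∩ Bashir ∩ Keanu ∩ Wendy: 09:15-13:00, 13:30-13:45, 14:00-14:30, 14:45-16:30.
Arjun ∩ Bashir ∩ Keanu ∩ Wendy ∩ Oona: 09:15-13:00, 14:00-14:30, 14:45-16:30.
Arjun ∩ Bashir ∩ Keanu ∩ Wendy ∩ Oona ∩ Gabriel: 09:15-13:00, 14:00-14:30, 14:45-16:30.
The first common window of at least 45 minutes is 09:15-13:00, so the earliest start is 09:15.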